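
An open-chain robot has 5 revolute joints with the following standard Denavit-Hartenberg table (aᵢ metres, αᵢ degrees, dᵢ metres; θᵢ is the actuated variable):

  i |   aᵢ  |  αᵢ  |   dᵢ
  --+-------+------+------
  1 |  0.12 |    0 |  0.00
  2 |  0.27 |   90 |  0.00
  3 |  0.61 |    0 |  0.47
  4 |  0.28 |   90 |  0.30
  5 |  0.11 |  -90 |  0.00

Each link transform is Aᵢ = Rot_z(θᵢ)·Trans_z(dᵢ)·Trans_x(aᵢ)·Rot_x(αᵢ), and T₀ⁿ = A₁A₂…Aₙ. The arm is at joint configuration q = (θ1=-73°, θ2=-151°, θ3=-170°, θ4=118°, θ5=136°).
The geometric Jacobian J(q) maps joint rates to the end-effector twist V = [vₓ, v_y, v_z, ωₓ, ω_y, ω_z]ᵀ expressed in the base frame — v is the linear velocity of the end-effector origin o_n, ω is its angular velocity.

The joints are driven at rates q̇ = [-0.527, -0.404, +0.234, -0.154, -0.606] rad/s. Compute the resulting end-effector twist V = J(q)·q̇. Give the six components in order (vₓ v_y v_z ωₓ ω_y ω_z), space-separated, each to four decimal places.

0.3583 -0.6242 -0.1672 -0.2879 0.3893 -0.5579

o_n = [0.7720, 0.3503, -0.2642]
J₁: ẑ×o_n = [-0.3503, 0.7720, 0.0000], ω = ẑ
J2: z=[0.0000, 0.0000, 1.0000] o=[0.0351, -0.1148, 0.0000] → [-0.4650, 0.7369, 0.0000, 0.0000, 0.0000, 1.0000]
J3: z=[0.6947, 0.7193, 0.0000] o=[-0.1591, 0.0728, 0.0000] → [-0.1901, 0.1835, -0.4771, 0.6947, 0.7193, 0.0000]
J4: z=[0.6947, 0.7193, 0.0000] o=[0.5995, -0.0064, -0.1059] → [-0.1139, 0.1100, 0.1237, 0.6947, 0.7193, 0.0000]
J5: z=[0.5668, -0.5474, -0.6157] o=[0.6839, 0.3291, -0.3266] → [-0.0211, -0.0896, 0.0602, 0.5668, -0.5474, -0.6157]
V = J·q̇ = [0.3583, -0.6242, -0.1672, -0.2879, 0.3893, -0.5579]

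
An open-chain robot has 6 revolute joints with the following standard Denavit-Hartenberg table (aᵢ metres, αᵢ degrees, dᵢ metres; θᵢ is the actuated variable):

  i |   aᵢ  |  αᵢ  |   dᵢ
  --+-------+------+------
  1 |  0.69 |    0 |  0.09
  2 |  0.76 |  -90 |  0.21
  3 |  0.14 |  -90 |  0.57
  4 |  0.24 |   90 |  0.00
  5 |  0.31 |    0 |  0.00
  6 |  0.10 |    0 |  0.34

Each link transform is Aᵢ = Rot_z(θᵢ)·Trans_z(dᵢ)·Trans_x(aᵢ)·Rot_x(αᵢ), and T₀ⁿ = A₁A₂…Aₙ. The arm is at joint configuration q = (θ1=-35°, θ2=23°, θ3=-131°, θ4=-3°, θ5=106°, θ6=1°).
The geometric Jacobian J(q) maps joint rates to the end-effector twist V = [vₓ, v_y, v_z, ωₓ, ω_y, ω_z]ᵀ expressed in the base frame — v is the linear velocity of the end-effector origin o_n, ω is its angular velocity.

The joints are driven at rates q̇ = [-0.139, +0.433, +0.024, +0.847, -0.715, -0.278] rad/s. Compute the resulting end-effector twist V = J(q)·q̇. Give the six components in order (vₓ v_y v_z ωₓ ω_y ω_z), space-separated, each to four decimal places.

-0.5878 0.2272 0.5093 0.3907 -1.0723 0.8889

o_n = [1.6309, 0.3143, 0.7449]
J₁: ẑ×o_n = [-0.3143, 1.6309, 0.0000], ω = ẑ
J2: z=[0.0000, 0.0000, 1.0000] o=[0.5652, -0.3958, 0.0900] → [-0.7100, 1.0657, 0.0000, 0.0000, 0.0000, 1.0000]
J3: z=[0.2079, 0.9781, 0.0000] o=[1.3086, -0.5538, 0.3000] → [0.4352, -0.0925, -0.1348, 0.2079, 0.9781, 0.0000]
J4: z=[0.7382, -0.1569, 0.6561] o=[1.3373, 0.0229, 0.4057] → [-0.2444, -0.0578, 0.2612, 0.7382, -0.1569, 0.6561]
J5: z=[0.2412, 0.9697, -0.0395] o=[1.1861, 0.0678, 0.5865] → [0.1633, -0.0558, -0.3719, 0.2412, 0.9697, -0.0395]
J6: z=[0.2412, 0.9697, -0.0395] o=[1.4599, 0.0051, 0.7176] → [0.0387, -0.0133, -0.0913, 0.2412, 0.9697, -0.0395]
V = J·q̇ = [-0.5878, 0.2272, 0.5093, 0.3907, -1.0723, 0.8889]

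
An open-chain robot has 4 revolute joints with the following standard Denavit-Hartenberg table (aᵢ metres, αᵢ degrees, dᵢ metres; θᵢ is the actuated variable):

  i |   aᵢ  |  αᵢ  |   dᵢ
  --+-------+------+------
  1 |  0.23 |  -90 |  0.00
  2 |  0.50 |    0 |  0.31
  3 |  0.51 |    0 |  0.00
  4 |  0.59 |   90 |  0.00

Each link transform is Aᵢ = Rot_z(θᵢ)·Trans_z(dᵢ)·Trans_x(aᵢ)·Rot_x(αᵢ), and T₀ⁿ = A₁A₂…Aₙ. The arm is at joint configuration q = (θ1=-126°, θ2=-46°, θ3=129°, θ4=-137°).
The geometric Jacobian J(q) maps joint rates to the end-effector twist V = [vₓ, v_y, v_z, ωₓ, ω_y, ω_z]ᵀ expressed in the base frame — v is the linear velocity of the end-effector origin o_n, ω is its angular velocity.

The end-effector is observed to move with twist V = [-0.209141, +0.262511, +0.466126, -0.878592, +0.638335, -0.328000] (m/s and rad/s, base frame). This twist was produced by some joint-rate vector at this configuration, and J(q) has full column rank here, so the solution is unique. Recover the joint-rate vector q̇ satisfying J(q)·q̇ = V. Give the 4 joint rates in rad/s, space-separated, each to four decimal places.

-0.3280 -0.1260 -0.6100 -0.3500

o_n = [-0.3289, -0.9801, 0.3308]
J₁: ẑ×o_n = [0.9801, -0.3289, 0.0000], ω = ẑ
J2: z=[0.8090, -0.5878, 0.0000] o=[-0.1352, -0.1861, 0.0000] → [-0.1944, -0.2676, -0.7563, 0.8090, -0.5878, 0.0000]
J3: z=[0.8090, -0.5878, 0.0000] o=[-0.0886, -0.6493, 0.3597] → [0.0170, 0.0234, -0.4089, 0.8090, -0.5878, 0.0000]
J4: z=[0.8090, -0.5878, 0.0000] o=[-0.1251, -0.6996, -0.1465] → [-0.2806, -0.3862, -0.3468, 0.8090, -0.5878, 0.0000]
q̇ = J⁺·V = [-0.3280, -0.1260, -0.6100, -0.3500]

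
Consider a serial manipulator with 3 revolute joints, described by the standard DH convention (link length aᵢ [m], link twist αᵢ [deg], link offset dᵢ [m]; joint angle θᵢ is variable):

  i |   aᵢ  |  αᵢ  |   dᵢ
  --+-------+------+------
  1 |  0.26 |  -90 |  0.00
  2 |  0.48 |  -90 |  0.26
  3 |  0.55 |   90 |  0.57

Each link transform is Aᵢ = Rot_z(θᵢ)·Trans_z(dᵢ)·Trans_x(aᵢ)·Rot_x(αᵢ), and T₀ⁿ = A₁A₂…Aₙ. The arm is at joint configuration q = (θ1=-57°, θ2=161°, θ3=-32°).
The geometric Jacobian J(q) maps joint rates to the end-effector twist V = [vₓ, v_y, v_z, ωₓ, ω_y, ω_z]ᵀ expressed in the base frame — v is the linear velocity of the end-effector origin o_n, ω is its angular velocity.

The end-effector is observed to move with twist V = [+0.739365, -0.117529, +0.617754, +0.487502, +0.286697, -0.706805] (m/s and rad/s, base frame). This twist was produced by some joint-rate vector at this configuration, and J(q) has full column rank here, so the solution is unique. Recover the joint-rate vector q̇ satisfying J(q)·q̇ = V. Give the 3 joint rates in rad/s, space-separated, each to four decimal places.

-0.6340 0.5650 -0.0770

o_n = [0.0156, 0.9884, 0.2308]
J₁: ẑ×o_n = [-0.9884, 0.0156, 0.0000], ω = ẑ
J2: z=[0.8387, 0.5446, 0.0000] o=[0.1416, -0.2181, 0.0000] → [0.1257, -0.1936, 1.0804, 0.8387, 0.5446, 0.0000]
J3: z=[-0.1773, 0.2730, 0.9455] o=[0.1125, 0.3042, -0.1563] → [-0.5413, -0.0229, -0.0949, -0.1773, 0.2730, 0.9455]
q̇ = J⁺·V = [-0.6340, 0.5650, -0.0770]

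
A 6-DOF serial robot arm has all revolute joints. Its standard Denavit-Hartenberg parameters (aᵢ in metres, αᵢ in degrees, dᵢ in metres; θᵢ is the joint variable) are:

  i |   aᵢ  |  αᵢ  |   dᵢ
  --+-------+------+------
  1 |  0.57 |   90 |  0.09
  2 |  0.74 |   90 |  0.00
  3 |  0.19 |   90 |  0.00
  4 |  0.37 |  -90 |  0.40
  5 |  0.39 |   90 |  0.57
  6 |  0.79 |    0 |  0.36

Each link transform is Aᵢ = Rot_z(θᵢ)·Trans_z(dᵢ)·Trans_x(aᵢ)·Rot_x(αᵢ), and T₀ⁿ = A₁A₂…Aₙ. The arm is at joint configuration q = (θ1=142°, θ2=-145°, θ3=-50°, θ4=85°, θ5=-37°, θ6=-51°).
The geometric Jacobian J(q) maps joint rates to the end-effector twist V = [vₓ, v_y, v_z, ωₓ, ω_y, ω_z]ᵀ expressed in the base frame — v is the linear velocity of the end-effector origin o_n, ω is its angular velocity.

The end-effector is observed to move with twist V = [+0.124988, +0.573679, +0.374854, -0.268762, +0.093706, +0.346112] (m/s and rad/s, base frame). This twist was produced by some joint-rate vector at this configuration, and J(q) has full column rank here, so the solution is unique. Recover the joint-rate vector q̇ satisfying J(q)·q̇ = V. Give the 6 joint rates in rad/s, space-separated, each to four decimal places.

-0.4900 -0.4830 0.1530 0.6970 0.7800 -0.5160

o_n = [-0.6900, -0.7575, 0.7885]
J₁: ẑ×o_n = [0.7575, -0.6900, 0.0000], ω = ẑ
J2: z=[0.6157, 0.7880, 0.0000] o=[-0.4492, 0.3509, 0.0900] → [0.5504, -0.4300, -0.4926, 0.6157, 0.7880, 0.0000]
J3: z=[0.4520, -0.3531, 0.8192] o=[0.0285, -0.0223, -0.3344] → [0.2057, -1.0961, -0.5860, 0.4520, -0.3531, 0.8192]
J4: z=[-0.8902, -0.1202, 0.4394] o=[0.0177, -0.1986, -0.4045] → [0.1022, 0.7511, 0.4125, -0.8902, -0.1202, 0.4394]
J5: z=[0.0959, 0.8935, 0.4387] o=[-0.1736, -0.4067, 0.0613] → [0.8037, -0.2963, 0.4278, 0.0959, 0.8935, 0.4387]
J6: z=[-0.9790, 0.1644, -0.1209] o=[-0.1892, -0.0604, 0.6586] → [-0.0629, 0.1877, 0.7648, -0.9790, 0.1644, -0.1209]
q̇ = J⁺·V = [-0.4900, -0.4830, 0.1530, 0.6970, 0.7800, -0.5160]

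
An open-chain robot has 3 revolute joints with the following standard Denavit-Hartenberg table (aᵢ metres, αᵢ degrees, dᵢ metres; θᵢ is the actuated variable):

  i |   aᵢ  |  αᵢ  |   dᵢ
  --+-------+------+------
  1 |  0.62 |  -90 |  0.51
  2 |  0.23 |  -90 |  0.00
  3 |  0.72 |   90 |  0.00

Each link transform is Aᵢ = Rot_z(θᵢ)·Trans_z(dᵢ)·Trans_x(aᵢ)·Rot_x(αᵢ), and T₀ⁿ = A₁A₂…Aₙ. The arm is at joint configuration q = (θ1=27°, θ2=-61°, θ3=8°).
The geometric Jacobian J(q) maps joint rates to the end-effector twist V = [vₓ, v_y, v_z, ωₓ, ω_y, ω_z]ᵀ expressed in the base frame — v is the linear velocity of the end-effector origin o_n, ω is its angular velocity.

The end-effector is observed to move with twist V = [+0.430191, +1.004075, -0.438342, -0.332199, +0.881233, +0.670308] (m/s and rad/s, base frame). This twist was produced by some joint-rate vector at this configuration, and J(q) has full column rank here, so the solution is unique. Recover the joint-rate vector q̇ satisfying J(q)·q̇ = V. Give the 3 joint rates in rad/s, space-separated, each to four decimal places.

0.7280 0.9360 0.1190

o_n = [1.0053, 0.3997, 1.3348]
J₁: ẑ×o_n = [-0.3997, 1.0053, 0.0000], ω = ẑ
J2: z=[-0.4540, 0.8910, 0.0000] o=[0.5524, 0.2815, 0.5100] → [0.7349, 0.3744, -0.4572, -0.4540, 0.8910, 0.0000]
J3: z=[0.7793, 0.3971, -0.4848] o=[0.6518, 0.3321, 0.7112] → [0.2804, -0.6573, -0.0876, 0.7793, 0.3971, -0.4848]
q̇ = J⁺·V = [0.7280, 0.9360, 0.1190]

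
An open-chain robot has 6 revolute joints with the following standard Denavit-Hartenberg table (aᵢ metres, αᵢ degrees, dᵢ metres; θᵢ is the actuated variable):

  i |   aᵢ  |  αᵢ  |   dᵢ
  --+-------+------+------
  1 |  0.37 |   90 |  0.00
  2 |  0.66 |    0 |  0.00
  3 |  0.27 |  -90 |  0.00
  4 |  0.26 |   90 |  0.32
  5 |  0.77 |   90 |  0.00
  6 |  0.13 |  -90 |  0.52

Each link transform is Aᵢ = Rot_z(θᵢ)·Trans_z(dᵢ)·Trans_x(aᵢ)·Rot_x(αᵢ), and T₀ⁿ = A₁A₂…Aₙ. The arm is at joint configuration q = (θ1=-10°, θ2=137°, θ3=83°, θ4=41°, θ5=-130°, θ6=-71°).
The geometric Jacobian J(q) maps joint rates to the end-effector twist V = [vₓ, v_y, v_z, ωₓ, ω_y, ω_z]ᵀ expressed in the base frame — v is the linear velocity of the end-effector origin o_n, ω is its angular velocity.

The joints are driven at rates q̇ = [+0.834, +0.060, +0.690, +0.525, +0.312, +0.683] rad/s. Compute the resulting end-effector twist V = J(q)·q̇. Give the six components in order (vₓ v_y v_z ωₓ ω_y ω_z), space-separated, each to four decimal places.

-0.2992 -0.1317 0.2888 0.5230 -1.4414 0.2178

o_n = [0.0833, -0.3605, 0.6243]
J₁: ẑ×o_n = [0.3605, 0.0833, -0.0000], ω = ẑ
J2: z=[-0.1736, -0.9848, 0.0000] o=[0.3644, -0.0642, 0.0000] → [-0.6148, 0.1084, -0.2253, -0.1736, -0.9848, 0.0000]
J3: z=[-0.1736, -0.9848, 0.0000] o=[-0.1110, 0.0196, 0.4501] → [-0.1716, 0.0303, 0.2574, -0.1736, -0.9848, 0.0000]
J4: z=[0.6330, -0.1116, -0.7660] o=[-0.3147, 0.0555, 0.2766] → [-0.3575, -0.5250, -0.2189, 0.6330, -0.1116, -0.7660]
J5: z=[-0.6260, -0.6560, -0.4217] o=[-0.2305, 0.2139, -0.0947] → [-0.7139, 0.3178, 0.5654, -0.6260, -0.6560, -0.4217]
J6: z=[0.7558, -0.6436, -0.1208] o=[-0.3785, -0.0898, 0.5973] → [-0.0501, -0.0762, 0.0926, 0.7558, -0.6436, -0.1208]
V = J·q̇ = [-0.2992, -0.1317, 0.2888, 0.5230, -1.4414, 0.2178]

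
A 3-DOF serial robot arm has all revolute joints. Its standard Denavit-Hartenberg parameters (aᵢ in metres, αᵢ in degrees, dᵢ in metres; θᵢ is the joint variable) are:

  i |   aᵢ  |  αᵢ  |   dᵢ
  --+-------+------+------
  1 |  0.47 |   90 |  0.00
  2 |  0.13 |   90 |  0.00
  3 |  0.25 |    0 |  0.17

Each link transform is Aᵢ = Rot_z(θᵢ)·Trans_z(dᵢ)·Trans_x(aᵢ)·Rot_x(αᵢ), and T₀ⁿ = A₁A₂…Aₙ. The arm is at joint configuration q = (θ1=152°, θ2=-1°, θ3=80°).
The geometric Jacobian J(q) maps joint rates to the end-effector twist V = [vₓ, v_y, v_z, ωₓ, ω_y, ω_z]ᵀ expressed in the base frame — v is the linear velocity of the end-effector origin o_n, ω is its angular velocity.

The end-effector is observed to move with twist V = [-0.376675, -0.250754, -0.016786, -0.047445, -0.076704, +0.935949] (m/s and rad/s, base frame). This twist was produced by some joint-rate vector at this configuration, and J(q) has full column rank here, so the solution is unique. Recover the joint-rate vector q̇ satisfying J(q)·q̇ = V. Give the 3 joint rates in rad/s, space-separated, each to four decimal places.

0.5990 -0.0900 -0.3370

o_n = [-0.4499, 0.5180, -0.1730]
J₁: ẑ×o_n = [-0.5180, -0.4499, 0.0000], ω = ẑ
J2: z=[0.4695, 0.8829, 0.0000] o=[-0.4150, 0.2207, 0.0000] → [-0.1528, 0.0812, 0.1704, 0.4695, 0.8829, 0.0000]
J3: z=[0.0154, -0.0082, -0.9998] o=[-0.5298, 0.2817, -0.0023] → [0.2377, -0.0772, 0.0043, 0.0154, -0.0082, -0.9998]
q̇ = J⁺·V = [0.5990, -0.0900, -0.3370]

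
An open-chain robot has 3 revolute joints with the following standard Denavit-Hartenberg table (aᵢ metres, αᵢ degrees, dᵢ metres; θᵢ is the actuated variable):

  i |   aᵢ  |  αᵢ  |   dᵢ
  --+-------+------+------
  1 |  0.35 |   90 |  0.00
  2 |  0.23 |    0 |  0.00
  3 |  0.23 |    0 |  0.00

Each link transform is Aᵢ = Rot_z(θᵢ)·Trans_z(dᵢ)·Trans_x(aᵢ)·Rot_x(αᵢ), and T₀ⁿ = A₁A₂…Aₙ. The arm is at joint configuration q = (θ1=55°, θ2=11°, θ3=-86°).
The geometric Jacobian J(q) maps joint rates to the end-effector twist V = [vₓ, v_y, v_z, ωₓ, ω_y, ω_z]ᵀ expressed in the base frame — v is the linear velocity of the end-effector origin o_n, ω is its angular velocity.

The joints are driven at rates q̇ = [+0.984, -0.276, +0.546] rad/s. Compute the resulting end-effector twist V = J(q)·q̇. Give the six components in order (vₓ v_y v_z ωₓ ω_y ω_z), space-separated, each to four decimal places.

o_n = [0.3644, 0.5204, -0.1783]
J₁: ẑ×o_n = [-0.5204, 0.3644, 0.0000], ω = ẑ
J2: z=[0.8192, -0.5736, 0.0000] o=[0.2008, 0.2867, 0.0000] → [0.1023, 0.1460, 0.2853, 0.8192, -0.5736, 0.0000]
J3: z=[0.8192, -0.5736, 0.0000] o=[0.3303, 0.4716, 0.0439] → [0.1274, 0.1820, 0.0595, 0.8192, -0.5736, 0.0000]
V = J·q̇ = [-0.4707, 0.4176, -0.0462, 0.2212, -0.1549, 0.9840]

-0.4707 0.4176 -0.0462 0.2212 -0.1549 0.9840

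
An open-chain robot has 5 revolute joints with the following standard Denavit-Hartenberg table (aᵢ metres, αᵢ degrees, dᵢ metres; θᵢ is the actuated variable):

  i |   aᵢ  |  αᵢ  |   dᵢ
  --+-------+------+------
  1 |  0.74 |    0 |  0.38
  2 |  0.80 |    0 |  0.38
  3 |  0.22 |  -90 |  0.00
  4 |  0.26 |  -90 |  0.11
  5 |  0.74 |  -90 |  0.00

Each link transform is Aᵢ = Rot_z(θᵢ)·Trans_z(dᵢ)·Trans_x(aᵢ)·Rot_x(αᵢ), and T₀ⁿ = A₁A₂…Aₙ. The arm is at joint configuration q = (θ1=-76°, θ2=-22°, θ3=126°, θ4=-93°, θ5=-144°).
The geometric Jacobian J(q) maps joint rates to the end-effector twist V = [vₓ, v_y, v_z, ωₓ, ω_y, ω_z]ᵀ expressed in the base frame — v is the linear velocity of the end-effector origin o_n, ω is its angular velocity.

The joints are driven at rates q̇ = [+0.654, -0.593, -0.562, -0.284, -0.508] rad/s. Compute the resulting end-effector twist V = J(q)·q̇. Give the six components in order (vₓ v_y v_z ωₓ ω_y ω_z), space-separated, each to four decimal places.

o_n = [0.0217, -0.9175, 0.4218]
J₁: ẑ×o_n = [0.9175, 0.0217, -0.0000], ω = ẑ
J2: z=[0.0000, 0.0000, 1.0000] o=[0.1790, -0.7180, 0.3800] → [0.1994, -0.1573, 0.0000, 0.0000, 0.0000, 1.0000]
J3: z=[0.0000, 0.0000, 1.0000] o=[0.0677, -1.5102, 0.7600] → [-0.5928, -0.0459, 0.0000, 0.0000, 0.0000, 1.0000]
J4: z=[-0.4695, 0.8829, 0.0000] o=[0.2619, -1.4069, 0.7600] → [-0.2986, -0.1588, -0.0177, -0.4695, 0.8829, 0.0000]
J5: z=[0.8817, 0.4688, 0.0523] o=[0.1983, -1.3162, 1.0196] → [-0.3012, 0.5179, 0.4344, 0.8817, 0.4688, 0.0523]
V = J·q̇ = [1.0527, -0.0847, -0.2156, -0.3146, -0.4889, -0.5276]

1.0527 -0.0847 -0.2156 -0.3146 -0.4889 -0.5276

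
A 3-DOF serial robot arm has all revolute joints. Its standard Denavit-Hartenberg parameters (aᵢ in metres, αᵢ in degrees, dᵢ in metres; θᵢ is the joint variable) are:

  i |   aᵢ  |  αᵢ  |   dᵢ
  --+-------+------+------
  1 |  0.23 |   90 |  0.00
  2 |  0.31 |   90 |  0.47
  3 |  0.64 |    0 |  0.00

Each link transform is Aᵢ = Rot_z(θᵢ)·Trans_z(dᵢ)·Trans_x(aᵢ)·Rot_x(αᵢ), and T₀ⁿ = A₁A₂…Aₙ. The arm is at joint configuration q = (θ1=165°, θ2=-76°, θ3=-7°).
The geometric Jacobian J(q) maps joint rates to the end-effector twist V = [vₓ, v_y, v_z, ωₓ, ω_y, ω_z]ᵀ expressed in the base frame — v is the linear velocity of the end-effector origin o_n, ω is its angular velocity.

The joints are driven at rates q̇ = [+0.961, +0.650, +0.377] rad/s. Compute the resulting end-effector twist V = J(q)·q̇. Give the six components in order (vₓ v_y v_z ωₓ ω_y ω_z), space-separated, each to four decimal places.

-0.9987 0.0592 0.1201 0.5216 0.5332 0.8698

o_n = [-0.3416, 0.4974, -0.9172]
J₁: ẑ×o_n = [-0.4974, -0.3416, 0.0000], ω = ẑ
J2: z=[0.2588, 0.9659, 0.0000] o=[-0.2222, 0.0595, 0.0000] → [-0.8859, 0.2374, 0.2287, 0.2588, 0.9659, 0.0000]
J3: z=[0.9372, -0.2511, -0.2419] o=[-0.1730, 0.5329, -0.3008] → [0.1462, 0.6185, -0.0757, 0.9372, -0.2511, -0.2419]
V = J·q̇ = [-0.9987, 0.0592, 0.1201, 0.5216, 0.5332, 0.8698]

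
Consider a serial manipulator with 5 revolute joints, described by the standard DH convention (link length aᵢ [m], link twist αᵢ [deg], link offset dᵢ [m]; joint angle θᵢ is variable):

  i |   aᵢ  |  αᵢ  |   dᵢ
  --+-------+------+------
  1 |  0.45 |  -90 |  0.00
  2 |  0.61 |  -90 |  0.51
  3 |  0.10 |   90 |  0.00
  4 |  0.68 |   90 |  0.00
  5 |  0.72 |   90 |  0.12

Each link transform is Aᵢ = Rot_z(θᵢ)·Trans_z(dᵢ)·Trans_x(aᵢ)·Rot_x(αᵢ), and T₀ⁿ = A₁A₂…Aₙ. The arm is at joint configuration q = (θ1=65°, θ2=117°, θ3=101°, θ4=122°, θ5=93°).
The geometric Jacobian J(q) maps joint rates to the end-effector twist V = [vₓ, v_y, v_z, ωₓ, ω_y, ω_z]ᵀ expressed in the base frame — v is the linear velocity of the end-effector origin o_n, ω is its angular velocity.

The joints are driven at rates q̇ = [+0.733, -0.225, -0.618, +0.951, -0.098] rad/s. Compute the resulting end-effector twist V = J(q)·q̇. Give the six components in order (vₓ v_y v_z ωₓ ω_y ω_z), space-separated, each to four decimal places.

o_n = [-0.7576, -0.4206, -0.9198]
J₁: ẑ×o_n = [0.4206, -0.7576, 0.0000], ω = ẑ
J2: z=[-0.9063, 0.4226, 0.0000] o=[0.1902, 0.4078, 0.0000] → [-0.3887, -0.8336, 1.1514, -0.9063, 0.4226, 0.0000]
J3: z=[-0.3766, -0.8075, 0.4540] o=[-0.3891, 0.3724, -0.5435] → [0.6639, -0.3090, 0.0010, -0.3766, -0.8075, 0.4540]
J4: z=[-0.0154, -0.4845, -0.8746] o=[-0.2964, 0.3388, -0.5265] → [-0.4736, 0.3973, -0.2117, -0.0154, -0.4845, -0.8746]
J5: z=[0.5860, -0.7132, 0.3848] o=[-0.8474, -0.0057, -0.3260] → [0.5831, 0.3825, -0.1791, 0.5860, -0.7132, 0.3848]
V = J·q̇ = [-0.5220, 0.1635, -0.4435, 0.3646, 0.0131, -0.4171]

-0.5220 0.1635 -0.4435 0.3646 0.0131 -0.4171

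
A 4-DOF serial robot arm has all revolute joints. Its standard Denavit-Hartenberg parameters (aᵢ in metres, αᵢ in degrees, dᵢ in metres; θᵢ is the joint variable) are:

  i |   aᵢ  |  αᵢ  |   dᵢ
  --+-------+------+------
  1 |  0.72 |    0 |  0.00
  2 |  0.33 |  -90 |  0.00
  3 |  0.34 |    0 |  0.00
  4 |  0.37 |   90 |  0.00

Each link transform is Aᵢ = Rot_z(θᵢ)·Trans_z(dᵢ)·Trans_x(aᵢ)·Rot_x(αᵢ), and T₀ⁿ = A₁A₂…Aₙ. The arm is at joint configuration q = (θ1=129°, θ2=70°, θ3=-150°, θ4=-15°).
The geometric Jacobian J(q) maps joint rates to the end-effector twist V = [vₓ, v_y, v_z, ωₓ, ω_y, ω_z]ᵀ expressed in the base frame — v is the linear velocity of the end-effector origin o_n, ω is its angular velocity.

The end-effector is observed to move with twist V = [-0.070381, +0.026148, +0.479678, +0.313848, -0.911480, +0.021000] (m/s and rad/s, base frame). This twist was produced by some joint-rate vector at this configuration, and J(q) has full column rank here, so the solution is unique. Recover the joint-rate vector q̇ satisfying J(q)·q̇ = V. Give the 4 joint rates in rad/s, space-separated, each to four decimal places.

o_n = [-0.1488, 0.6643, 0.2658]
J₁: ẑ×o_n = [-0.6643, -0.1488, 0.0000], ω = ẑ
J2: z=[0.0000, 0.0000, 1.0000] o=[-0.4531, 0.5595, 0.0000] → [-0.1048, 0.3043, 0.0000, 0.0000, 0.0000, 1.0000]
J3: z=[0.3256, -0.9455, 0.0000] o=[-0.7651, 0.4521, 0.0000] → [-0.2513, -0.0865, 0.6518, 0.3256, -0.9455, 0.0000]
J4: z=[0.3256, -0.9455, 0.0000] o=[-0.4867, 0.5480, 0.1700] → [-0.0905, -0.0312, 0.3574, 0.3256, -0.9455, 0.0000]
q̇ = J⁺·V = [-0.1660, 0.1870, 0.4590, 0.5050]

-0.1660 0.1870 0.4590 0.5050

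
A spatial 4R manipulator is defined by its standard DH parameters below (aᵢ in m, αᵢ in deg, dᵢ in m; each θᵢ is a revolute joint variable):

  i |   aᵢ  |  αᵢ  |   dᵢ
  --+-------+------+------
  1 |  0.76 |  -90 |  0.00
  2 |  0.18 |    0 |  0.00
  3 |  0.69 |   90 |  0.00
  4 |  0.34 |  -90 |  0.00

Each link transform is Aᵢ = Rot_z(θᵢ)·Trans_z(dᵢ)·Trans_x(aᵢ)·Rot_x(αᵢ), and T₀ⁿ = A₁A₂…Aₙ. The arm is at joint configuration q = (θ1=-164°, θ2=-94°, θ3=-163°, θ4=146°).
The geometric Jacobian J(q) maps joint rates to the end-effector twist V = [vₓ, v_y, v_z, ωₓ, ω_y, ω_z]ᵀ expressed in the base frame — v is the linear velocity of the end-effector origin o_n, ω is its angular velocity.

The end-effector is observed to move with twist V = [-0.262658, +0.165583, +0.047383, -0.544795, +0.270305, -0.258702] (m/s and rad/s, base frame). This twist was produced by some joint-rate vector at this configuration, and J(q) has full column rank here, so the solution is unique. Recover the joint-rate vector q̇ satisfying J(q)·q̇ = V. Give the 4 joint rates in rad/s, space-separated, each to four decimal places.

-0.1550 -0.0300 -0.3800 0.4610

o_n = [-0.5778, -0.3635, -0.2181]
J₁: ẑ×o_n = [0.3635, -0.5778, 0.0000], ω = ẑ
J2: z=[0.2756, -0.9613, 0.0000] o=[-0.7306, -0.2095, 0.0000] → [0.2097, 0.0601, 0.1044, 0.2756, -0.9613, 0.0000]
J3: z=[0.2756, -0.9613, 0.0000] o=[-0.7185, -0.2060, 0.1796] → [0.3823, 0.1096, 0.0918, 0.2756, -0.9613, 0.0000]
J4: z=[-0.9366, -0.2686, -0.2250] o=[-0.5693, -0.1632, -0.4928] → [-0.1188, 0.2592, 0.1853, -0.9366, -0.2686, -0.2250]
q̇ = J⁺·V = [-0.1550, -0.0300, -0.3800, 0.4610]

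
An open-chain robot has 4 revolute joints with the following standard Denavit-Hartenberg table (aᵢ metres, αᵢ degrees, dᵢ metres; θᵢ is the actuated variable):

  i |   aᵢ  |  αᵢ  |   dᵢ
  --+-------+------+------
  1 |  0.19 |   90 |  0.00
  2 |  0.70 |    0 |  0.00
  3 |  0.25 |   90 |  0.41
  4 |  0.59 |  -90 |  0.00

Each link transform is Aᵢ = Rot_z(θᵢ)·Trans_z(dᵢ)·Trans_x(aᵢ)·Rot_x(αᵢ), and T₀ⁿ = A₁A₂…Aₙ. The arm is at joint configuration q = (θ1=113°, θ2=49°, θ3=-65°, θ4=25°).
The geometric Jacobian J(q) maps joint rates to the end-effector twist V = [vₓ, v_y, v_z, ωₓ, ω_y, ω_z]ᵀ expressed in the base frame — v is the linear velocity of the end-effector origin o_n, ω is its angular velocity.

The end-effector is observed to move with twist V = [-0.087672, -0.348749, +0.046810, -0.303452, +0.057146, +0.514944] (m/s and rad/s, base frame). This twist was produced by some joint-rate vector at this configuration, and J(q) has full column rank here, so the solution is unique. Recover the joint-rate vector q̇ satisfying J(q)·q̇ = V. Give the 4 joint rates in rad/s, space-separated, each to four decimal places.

o_n = [0.0585, 1.5496, 0.3120]
J₁: ẑ×o_n = [-1.5496, 0.0585, 0.0000], ω = ẑ
J2: z=[0.9205, 0.3907, 0.0000] o=[-0.0742, 0.1749, 0.0000] → [0.1219, -0.2872, 1.2136, 0.9205, 0.3907, 0.0000]
J3: z=[0.9205, 0.3907, 0.0000] o=[-0.2537, 0.5976, 0.5283] → [-0.0845, 0.1991, 0.7543, 0.9205, 0.3907, 0.0000]
J4: z=[0.1077, -0.2537, -0.9613] o=[0.0298, 0.9790, 0.4594] → [0.5859, -0.0117, 0.0687, 0.1077, -0.2537, -0.9613]
q̇ = J⁺·V = [-0.0820, 0.6170, -0.8740, -0.6210]

-0.0820 0.6170 -0.8740 -0.6210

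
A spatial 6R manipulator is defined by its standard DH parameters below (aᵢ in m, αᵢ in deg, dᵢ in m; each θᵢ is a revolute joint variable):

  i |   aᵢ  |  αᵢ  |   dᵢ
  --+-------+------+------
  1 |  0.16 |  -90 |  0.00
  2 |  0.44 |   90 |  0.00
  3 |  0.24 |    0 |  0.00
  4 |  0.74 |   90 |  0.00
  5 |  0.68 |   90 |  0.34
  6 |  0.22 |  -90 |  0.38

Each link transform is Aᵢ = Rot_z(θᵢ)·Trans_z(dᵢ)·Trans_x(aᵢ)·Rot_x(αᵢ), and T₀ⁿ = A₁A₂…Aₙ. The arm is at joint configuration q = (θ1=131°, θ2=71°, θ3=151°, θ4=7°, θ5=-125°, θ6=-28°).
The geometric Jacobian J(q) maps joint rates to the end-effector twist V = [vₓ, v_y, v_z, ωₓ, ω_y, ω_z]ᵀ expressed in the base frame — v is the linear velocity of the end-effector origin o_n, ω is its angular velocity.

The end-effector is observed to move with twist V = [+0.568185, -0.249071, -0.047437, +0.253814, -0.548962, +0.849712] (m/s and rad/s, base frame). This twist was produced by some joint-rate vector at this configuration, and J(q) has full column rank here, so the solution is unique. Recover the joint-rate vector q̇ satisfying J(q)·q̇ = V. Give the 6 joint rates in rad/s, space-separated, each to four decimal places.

0.9980 -0.4670 0.3340 -0.7330 0.5710 -0.3460

o_n = [-0.1113, -0.3423, -0.5273]
J₁: ẑ×o_n = [0.3423, -0.1113, 0.0000], ω = ẑ
J2: z=[-0.7547, -0.6561, 0.0000] o=[-0.1050, 0.1208, 0.0000] → [0.3460, -0.3980, 0.3453, -0.7547, -0.6561, 0.0000]
J3: z=[-0.6203, 0.7136, 0.3256] o=[-0.1989, 0.2289, -0.4160] → [0.1065, -0.0405, 0.2918, -0.6203, 0.7136, 0.3256]
J4: z=[-0.6203, 0.7136, 0.3256] o=[-0.2419, 0.1010, -0.2176] → [-0.0768, -0.1496, 0.1818, -0.6203, 0.7136, 0.3256]
J5: z=[-0.7798, -0.5162, -0.3542] o=[-0.3046, -0.2495, 0.4312] → [0.4620, -0.8159, 0.1721, -0.7798, -0.5162, -0.3542]
J6: z=[-0.2864, 0.7972, -0.5314] o=[-0.1912, -0.6378, -0.2125] → [-0.0940, -0.1326, -0.1483, -0.2864, 0.7972, -0.5314]
q̇ = J⁺·V = [0.9980, -0.4670, 0.3340, -0.7330, 0.5710, -0.3460]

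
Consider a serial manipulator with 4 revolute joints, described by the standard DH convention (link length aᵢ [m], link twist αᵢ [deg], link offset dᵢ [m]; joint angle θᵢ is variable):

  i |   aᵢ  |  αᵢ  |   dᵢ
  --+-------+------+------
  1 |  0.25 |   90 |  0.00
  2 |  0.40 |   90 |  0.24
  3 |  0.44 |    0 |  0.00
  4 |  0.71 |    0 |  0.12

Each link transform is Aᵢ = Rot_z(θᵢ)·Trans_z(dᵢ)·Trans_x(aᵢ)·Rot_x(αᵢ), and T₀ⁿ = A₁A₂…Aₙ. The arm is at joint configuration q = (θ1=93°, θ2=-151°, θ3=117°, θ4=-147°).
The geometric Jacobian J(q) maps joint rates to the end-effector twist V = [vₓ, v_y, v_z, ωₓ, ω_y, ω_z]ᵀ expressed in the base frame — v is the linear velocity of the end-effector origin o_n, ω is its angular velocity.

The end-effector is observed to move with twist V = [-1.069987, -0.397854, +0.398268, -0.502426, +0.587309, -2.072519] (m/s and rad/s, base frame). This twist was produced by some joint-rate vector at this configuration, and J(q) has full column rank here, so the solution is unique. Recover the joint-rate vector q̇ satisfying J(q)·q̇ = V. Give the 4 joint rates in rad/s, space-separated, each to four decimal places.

-0.9670 -0.4710 -0.9600 -0.3040

o_n = [0.3039, -0.5059, -0.2902]
J₁: ẑ×o_n = [0.5059, 0.3039, -0.0000], ω = ẑ
J2: z=[0.9986, 0.0523, 0.0000] o=[-0.0131, 0.2497, 0.0000] → [-0.0152, 0.2898, -0.7711, 0.9986, 0.0523, 0.0000]
J3: z=[0.0254, -0.4841, 0.8746] o=[0.2449, -0.0872, -0.1939] → [0.4129, 0.0541, 0.0180, 0.0254, -0.4841, 0.8746]
J4: z=[0.0254, -0.4841, 0.8746] o=[0.6273, 0.1078, -0.0971] → [0.6303, -0.2779, -0.1721, 0.0254, -0.4841, 0.8746]
q̇ = J⁺·V = [-0.9670, -0.4710, -0.9600, -0.3040]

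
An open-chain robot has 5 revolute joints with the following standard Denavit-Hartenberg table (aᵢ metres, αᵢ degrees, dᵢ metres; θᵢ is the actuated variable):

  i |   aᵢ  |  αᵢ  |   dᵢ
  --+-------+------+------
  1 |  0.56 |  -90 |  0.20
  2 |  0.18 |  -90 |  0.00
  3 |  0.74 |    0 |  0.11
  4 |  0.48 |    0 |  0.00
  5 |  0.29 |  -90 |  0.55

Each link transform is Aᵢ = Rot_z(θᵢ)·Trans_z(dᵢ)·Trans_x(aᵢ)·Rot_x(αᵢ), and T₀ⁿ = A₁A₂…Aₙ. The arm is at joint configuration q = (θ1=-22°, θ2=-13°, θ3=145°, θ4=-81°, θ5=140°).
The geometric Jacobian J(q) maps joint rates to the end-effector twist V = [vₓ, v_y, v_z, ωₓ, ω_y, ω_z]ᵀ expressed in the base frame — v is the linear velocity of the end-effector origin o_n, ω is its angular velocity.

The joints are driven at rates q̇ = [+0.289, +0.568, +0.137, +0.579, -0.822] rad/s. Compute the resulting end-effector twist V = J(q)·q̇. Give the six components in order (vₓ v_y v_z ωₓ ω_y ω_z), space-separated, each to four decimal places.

-0.5506 0.1941 0.0963 0.1907 0.5356 0.3923

o_n = [-0.0538, -0.7741, -0.5512]
J₁: ẑ×o_n = [0.7741, -0.0538, 0.0000], ω = ẑ
J2: z=[0.3746, 0.9272, 0.0000] o=[0.5192, -0.2098, 0.2000] → [-0.6965, 0.2814, 0.3199, 0.3746, 0.9272, 0.0000]
J3: z=[0.2086, -0.0843, -0.9744] o=[0.6818, -0.2755, 0.2405] → [-0.4192, 0.8819, -0.1660, 0.2086, -0.0843, -0.9744]
J4: z=[0.2086, -0.0843, -0.9744] o=[-0.0018, -0.4570, -0.0030] → [-0.2628, 0.1650, -0.0705, 0.2086, -0.0843, -0.9744]
J5: z=[0.2086, -0.0843, -0.9744] o=[0.0266, -0.9338, 0.0443] → [0.2058, 0.2026, 0.0265, 0.2086, -0.0843, -0.9744]
V = J·q̇ = [-0.5506, 0.1941, 0.0963, 0.1907, 0.5356, 0.3923]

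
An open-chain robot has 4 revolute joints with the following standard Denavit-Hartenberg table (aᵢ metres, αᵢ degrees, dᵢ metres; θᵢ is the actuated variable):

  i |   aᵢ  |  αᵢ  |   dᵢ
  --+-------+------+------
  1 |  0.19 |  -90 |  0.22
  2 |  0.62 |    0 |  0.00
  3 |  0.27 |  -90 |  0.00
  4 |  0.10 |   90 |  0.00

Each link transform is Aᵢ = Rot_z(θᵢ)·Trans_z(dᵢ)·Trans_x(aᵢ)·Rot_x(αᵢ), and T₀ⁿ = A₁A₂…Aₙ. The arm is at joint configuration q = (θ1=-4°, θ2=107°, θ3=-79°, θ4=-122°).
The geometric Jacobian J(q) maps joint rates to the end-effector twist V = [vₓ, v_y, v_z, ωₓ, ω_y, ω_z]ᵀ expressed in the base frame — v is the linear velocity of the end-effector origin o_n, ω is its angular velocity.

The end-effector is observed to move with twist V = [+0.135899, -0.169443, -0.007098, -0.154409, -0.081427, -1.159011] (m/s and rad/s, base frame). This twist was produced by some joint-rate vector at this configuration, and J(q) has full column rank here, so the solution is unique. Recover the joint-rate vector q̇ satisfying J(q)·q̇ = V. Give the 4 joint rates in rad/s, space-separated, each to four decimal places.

o_n = [0.2058, 0.0706, -0.4748]
J₁: ẑ×o_n = [-0.0706, 0.2058, 0.0000], ω = ẑ
J2: z=[0.0698, 0.9976, 0.0000] o=[0.1895, -0.0133, 0.2200] → [-0.6931, 0.0485, -0.0103, 0.0698, 0.9976, 0.0000]
J3: z=[0.0698, 0.9976, 0.0000] o=[0.0087, -0.0006, -0.3729] → [-0.1016, 0.0071, -0.1916, 0.0698, 0.9976, 0.0000]
J4: z=[-0.4683, 0.0327, -0.8829] o=[0.2465, -0.0172, -0.4997] → [0.0784, 0.0476, -0.0398, -0.4683, 0.0327, -0.8829]
q̇ = J⁺·V = [-0.8800, -0.0670, -0.0250, 0.3160]

-0.8800 -0.0670 -0.0250 0.3160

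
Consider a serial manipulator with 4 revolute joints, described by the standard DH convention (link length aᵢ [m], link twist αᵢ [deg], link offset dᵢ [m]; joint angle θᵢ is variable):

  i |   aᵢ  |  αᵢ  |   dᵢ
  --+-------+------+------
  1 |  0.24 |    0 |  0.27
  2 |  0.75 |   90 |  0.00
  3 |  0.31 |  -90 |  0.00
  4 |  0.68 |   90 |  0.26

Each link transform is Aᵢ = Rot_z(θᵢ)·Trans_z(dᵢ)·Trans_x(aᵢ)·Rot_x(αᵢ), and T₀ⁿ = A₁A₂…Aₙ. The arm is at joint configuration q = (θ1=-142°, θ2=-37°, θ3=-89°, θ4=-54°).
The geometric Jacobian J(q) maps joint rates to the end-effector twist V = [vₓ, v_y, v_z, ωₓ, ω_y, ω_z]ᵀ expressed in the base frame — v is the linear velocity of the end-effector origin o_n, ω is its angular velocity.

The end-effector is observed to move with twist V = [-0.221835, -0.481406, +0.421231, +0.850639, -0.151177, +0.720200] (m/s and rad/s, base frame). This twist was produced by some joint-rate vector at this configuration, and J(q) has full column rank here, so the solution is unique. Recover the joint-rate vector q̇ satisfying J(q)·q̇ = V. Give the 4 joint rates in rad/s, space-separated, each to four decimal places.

0.3390 0.3960 -0.1660 -0.8480

o_n = [-1.2209, 0.3844, -0.4350]
J₁: ẑ×o_n = [-0.3844, -1.2209, 0.0000], ω = ẑ
J2: z=[0.0000, 0.0000, 1.0000] o=[-0.1891, -0.1478, 0.2700] → [-0.5322, -1.0318, 0.0000, 0.0000, 0.0000, 1.0000]
J3: z=[-0.0175, 0.9998, 0.0000] o=[-0.9390, -0.1608, 0.2700] → [-0.7049, -0.0123, 0.2723, -0.0175, 0.9998, 0.0000]
J4: z=[-0.9997, -0.0174, 0.0175] o=[-0.9444, -0.1609, -0.0400] → [-0.0026, -0.3998, -0.5500, -0.9997, -0.0174, 0.0175]
q̇ = J⁺·V = [0.3390, 0.3960, -0.1660, -0.8480]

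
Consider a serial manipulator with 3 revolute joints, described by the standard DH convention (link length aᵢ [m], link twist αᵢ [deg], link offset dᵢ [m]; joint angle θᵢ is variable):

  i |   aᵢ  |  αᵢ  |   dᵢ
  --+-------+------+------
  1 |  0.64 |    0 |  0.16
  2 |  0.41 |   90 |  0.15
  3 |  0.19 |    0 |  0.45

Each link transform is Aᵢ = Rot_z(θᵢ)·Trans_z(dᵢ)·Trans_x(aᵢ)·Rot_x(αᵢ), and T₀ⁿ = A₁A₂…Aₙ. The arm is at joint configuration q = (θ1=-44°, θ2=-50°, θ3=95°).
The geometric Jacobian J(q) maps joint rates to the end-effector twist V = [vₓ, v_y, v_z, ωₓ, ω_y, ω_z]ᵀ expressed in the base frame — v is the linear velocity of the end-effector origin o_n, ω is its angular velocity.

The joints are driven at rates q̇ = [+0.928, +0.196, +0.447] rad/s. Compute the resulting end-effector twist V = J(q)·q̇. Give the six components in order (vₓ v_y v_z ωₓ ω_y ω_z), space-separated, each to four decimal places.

o_n = [-0.0160, -0.8057, 0.4993]
J₁: ẑ×o_n = [0.8057, -0.0160, 0.0000], ω = ẑ
J2: z=[0.0000, 0.0000, 1.0000] o=[0.4604, -0.4446, 0.1600] → [0.3611, -0.4763, 0.0000, 0.0000, 0.0000, 1.0000]
J3: z=[-0.9976, 0.0698, 0.0000] o=[0.4318, -0.8536, 0.3100] → [0.0132, 0.1888, -0.0166, -0.9976, 0.0698, 0.0000]
V = J·q̇ = [0.8243, -0.0238, -0.0074, -0.4459, 0.0312, 1.1240]

0.8243 -0.0238 -0.0074 -0.4459 0.0312 1.1240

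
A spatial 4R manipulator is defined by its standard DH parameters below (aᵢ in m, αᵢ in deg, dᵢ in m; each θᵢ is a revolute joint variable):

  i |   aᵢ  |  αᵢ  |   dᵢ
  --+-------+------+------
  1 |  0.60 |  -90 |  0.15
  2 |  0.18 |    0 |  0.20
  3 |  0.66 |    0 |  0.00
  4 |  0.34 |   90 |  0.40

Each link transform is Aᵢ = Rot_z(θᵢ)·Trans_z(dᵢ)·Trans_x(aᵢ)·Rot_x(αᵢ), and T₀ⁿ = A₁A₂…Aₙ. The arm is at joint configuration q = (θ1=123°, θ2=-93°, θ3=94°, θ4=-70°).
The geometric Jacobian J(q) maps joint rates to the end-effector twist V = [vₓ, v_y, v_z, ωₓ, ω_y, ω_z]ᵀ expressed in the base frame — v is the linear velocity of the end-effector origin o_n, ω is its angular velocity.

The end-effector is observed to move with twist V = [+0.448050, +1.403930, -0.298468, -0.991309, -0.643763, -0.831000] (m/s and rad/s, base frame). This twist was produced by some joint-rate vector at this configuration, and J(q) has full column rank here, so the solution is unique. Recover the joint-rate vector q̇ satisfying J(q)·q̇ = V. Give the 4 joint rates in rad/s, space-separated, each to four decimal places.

-0.8310 0.3470 -0.1080 0.9430

o_n = [-1.2506, 0.8241, 0.6357]
J₁: ẑ×o_n = [-0.8241, -1.2506, 0.0000], ω = ẑ
J2: z=[-0.8387, -0.5446, 0.0000] o=[-0.3268, 0.5032, 0.1500] → [-0.2645, 0.4073, -0.7723, -0.8387, -0.5446, 0.0000]
J3: z=[-0.8387, -0.5446, 0.0000] o=[-0.4894, 0.3864, 0.3298] → [-0.1666, 0.2565, -0.7817, -0.8387, -0.5446, 0.0000]
J4: z=[-0.8387, -0.5446, 0.0000] o=[-0.8488, 0.9398, 0.3182] → [-0.1729, 0.2662, -0.1218, -0.8387, -0.5446, 0.0000]
q̇ = J⁺·V = [-0.8310, 0.3470, -0.1080, 0.9430]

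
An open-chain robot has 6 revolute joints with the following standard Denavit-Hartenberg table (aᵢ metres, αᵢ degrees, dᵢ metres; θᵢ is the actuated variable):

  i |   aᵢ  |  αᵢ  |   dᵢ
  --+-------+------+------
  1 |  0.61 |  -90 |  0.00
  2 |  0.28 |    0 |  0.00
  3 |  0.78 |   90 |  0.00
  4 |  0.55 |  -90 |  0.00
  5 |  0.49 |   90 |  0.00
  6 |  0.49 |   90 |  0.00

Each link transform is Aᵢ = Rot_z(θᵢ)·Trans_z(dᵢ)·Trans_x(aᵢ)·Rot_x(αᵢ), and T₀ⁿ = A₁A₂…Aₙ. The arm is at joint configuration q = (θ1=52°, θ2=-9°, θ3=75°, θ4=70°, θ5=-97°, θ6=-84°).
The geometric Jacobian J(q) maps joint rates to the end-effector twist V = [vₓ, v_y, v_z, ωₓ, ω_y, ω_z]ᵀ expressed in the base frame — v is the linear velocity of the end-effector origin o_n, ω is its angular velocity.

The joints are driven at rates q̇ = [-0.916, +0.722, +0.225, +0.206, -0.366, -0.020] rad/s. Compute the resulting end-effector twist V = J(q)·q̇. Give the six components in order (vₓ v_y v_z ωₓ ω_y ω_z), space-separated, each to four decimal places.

0.9614 -1.7581 -1.1043 -0.4572 0.7799 -1.1516

o_n = [0.9723, 1.7126, -1.0198]
J₁: ẑ×o_n = [-1.7126, 0.9723, 0.0000], ω = ẑ
J2: z=[-0.7880, 0.6157, 0.0000] o=[0.3756, 0.4807, 0.0000] → [-0.6279, -0.8037, -1.3381, -0.7880, 0.6157, 0.0000]
J3: z=[-0.7880, 0.6157, 0.0000] o=[0.5458, 0.6986, 0.0438] → [-0.6548, -0.8382, -1.0616, -0.7880, 0.6157, 0.0000]
J4: z=[0.5624, 0.7199, 0.4067] o=[0.7411, 0.9486, -0.6688] → [-0.5635, 0.2915, 0.2633, 0.5624, 0.7199, 0.4067]
J5: z=[-0.5048, -0.0906, 0.8585] o=[0.3810, 1.3271, -0.8406] → [-0.3147, 0.4171, -0.1410, -0.5048, -0.0906, 0.8585]
J6: z=[0.5814, -0.7708, 0.2606] o=[0.6936, 1.6361, -0.6241] → [0.2851, 0.3027, 0.2593, 0.5814, -0.7708, 0.2606]
V = J·q̇ = [0.9614, -1.7581, -1.1043, -0.4572, 0.7799, -1.1516]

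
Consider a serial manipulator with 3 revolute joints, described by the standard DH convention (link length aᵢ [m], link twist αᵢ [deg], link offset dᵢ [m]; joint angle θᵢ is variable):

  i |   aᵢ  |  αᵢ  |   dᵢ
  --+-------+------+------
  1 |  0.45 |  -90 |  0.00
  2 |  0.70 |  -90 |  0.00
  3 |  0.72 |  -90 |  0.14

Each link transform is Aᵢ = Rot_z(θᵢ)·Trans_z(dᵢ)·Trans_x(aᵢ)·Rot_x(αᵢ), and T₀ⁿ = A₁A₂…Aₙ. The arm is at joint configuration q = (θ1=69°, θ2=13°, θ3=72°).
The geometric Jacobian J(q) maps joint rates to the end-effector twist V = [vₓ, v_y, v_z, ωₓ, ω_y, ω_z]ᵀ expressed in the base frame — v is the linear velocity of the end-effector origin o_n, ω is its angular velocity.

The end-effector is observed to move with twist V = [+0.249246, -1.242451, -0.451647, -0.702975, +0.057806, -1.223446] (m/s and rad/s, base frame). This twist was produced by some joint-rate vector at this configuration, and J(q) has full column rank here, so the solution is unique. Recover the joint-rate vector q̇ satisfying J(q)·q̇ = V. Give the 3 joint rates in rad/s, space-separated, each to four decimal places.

-0.3660 0.6770 0.8800

o_n = [1.1114, 0.9845, -0.3439]
J₁: ẑ×o_n = [-0.9845, 1.1114, 0.0000], ω = ẑ
J2: z=[-0.9336, 0.3584, 0.0000] o=[0.1613, 0.4201, 0.0000] → [-0.1233, -0.3211, -0.8674, -0.9336, 0.3584, 0.0000]
J3: z=[-0.0806, -0.2100, -0.9744] o=[0.4057, 1.0569, -0.1575] → [-0.0314, -0.7026, 0.1540, -0.0806, -0.2100, -0.9744]
q̇ = J⁺·V = [-0.3660, 0.6770, 0.8800]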